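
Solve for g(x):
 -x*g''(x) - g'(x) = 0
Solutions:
 g(x) = C1 + C2*log(x)


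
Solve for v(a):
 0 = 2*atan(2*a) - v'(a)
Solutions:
 v(a) = C1 + 2*a*atan(2*a) - log(4*a^2 + 1)/2


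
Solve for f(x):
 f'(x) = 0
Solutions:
 f(x) = C1


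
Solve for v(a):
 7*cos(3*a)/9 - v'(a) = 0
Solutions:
 v(a) = C1 + 7*sin(3*a)/27


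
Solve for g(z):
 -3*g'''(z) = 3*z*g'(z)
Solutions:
 g(z) = C1 + Integral(C2*airyai(-z) + C3*airybi(-z), z)


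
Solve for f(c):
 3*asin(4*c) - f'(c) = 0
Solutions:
 f(c) = C1 + 3*c*asin(4*c) + 3*sqrt(1 - 16*c^2)/4


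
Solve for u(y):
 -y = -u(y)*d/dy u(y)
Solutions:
 u(y) = -sqrt(C1 + y^2)
 u(y) = sqrt(C1 + y^2)


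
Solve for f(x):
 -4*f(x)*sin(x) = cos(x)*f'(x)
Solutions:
 f(x) = C1*cos(x)^4


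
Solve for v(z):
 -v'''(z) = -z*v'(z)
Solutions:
 v(z) = C1 + Integral(C2*airyai(z) + C3*airybi(z), z)


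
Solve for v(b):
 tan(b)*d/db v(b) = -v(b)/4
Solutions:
 v(b) = C1/sin(b)^(1/4)


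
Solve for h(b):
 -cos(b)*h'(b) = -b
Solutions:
 h(b) = C1 + Integral(b/cos(b), b)


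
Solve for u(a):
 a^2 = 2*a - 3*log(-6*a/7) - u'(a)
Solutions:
 u(a) = C1 - a^3/3 + a^2 - 3*a*log(-a) + 3*a*(-log(6) + 1 + log(7))


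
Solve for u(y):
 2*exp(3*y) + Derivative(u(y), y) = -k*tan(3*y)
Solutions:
 u(y) = C1 + k*log(cos(3*y))/3 - 2*exp(3*y)/3


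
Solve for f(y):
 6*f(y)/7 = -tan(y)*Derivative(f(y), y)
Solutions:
 f(y) = C1/sin(y)^(6/7)


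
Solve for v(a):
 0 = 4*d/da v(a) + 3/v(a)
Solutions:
 v(a) = -sqrt(C1 - 6*a)/2
 v(a) = sqrt(C1 - 6*a)/2


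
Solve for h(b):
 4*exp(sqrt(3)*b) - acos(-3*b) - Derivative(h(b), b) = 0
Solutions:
 h(b) = C1 - b*acos(-3*b) - sqrt(1 - 9*b^2)/3 + 4*sqrt(3)*exp(sqrt(3)*b)/3


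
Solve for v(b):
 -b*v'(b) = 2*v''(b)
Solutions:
 v(b) = C1 + C2*erf(b/2)


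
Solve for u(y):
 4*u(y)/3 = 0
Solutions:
 u(y) = 0


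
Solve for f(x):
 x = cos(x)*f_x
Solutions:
 f(x) = C1 + Integral(x/cos(x), x)


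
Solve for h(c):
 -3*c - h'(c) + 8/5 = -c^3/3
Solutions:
 h(c) = C1 + c^4/12 - 3*c^2/2 + 8*c/5


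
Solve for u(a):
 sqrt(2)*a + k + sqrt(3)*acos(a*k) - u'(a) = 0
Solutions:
 u(a) = C1 + sqrt(2)*a^2/2 + a*k + sqrt(3)*Piecewise((a*acos(a*k) - sqrt(-a^2*k^2 + 1)/k, Ne(k, 0)), (pi*a/2, True))


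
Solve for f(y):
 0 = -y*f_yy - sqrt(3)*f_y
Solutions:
 f(y) = C1 + C2*y^(1 - sqrt(3))


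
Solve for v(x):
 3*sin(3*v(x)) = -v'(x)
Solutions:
 v(x) = -acos((-C1 - exp(18*x))/(C1 - exp(18*x)))/3 + 2*pi/3
 v(x) = acos((-C1 - exp(18*x))/(C1 - exp(18*x)))/3


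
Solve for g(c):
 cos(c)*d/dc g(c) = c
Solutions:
 g(c) = C1 + Integral(c/cos(c), c)


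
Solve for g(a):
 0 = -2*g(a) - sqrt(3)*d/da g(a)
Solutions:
 g(a) = C1*exp(-2*sqrt(3)*a/3)


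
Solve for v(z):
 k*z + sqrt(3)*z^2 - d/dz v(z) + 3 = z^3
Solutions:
 v(z) = C1 + k*z^2/2 - z^4/4 + sqrt(3)*z^3/3 + 3*z


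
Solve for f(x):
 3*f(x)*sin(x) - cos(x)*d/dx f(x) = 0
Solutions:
 f(x) = C1/cos(x)^3


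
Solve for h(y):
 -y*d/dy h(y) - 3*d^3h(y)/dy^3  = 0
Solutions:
 h(y) = C1 + Integral(C2*airyai(-3^(2/3)*y/3) + C3*airybi(-3^(2/3)*y/3), y)


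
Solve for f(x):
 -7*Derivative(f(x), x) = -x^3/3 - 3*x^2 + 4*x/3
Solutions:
 f(x) = C1 + x^4/84 + x^3/7 - 2*x^2/21


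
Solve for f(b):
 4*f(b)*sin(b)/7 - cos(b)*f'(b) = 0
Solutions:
 f(b) = C1/cos(b)^(4/7)


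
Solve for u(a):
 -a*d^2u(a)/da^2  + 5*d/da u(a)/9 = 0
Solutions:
 u(a) = C1 + C2*a^(14/9)


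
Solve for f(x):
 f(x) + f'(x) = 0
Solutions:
 f(x) = C1*exp(-x)


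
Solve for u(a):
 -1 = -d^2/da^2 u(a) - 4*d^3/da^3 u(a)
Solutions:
 u(a) = C1 + C2*a + C3*exp(-a/4) + a^2/2


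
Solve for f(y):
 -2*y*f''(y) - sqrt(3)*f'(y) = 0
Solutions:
 f(y) = C1 + C2*y^(1 - sqrt(3)/2)


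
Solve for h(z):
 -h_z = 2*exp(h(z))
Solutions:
 h(z) = log(1/(C1 + 2*z))


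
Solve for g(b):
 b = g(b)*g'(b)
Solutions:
 g(b) = -sqrt(C1 + b^2)
 g(b) = sqrt(C1 + b^2)


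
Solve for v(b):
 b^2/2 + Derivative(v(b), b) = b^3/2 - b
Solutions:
 v(b) = C1 + b^4/8 - b^3/6 - b^2/2


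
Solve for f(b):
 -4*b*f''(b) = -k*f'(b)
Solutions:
 f(b) = C1 + b^(re(k)/4 + 1)*(C2*sin(log(b)*Abs(im(k))/4) + C3*cos(log(b)*im(k)/4))


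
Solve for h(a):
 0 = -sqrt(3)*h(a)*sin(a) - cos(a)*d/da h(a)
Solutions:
 h(a) = C1*cos(a)^(sqrt(3))


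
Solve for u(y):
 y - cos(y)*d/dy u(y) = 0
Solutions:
 u(y) = C1 + Integral(y/cos(y), y)


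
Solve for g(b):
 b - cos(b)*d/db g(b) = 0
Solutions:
 g(b) = C1 + Integral(b/cos(b), b)


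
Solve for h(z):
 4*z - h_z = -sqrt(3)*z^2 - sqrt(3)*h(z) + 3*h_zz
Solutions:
 h(z) = C1*exp(z*(-1 + sqrt(1 + 12*sqrt(3)))/6) + C2*exp(-z*(1 + sqrt(1 + 12*sqrt(3)))/6) - z^2 - 2*sqrt(3)*z - 2*sqrt(3) - 2


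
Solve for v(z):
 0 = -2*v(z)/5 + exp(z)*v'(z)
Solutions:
 v(z) = C1*exp(-2*exp(-z)/5)


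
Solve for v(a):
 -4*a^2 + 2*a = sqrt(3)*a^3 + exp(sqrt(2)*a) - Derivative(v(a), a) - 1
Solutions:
 v(a) = C1 + sqrt(3)*a^4/4 + 4*a^3/3 - a^2 - a + sqrt(2)*exp(sqrt(2)*a)/2


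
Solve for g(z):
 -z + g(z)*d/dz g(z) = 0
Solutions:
 g(z) = -sqrt(C1 + z^2)
 g(z) = sqrt(C1 + z^2)


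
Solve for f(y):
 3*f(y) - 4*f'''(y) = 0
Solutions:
 f(y) = C3*exp(6^(1/3)*y/2) + (C1*sin(2^(1/3)*3^(5/6)*y/4) + C2*cos(2^(1/3)*3^(5/6)*y/4))*exp(-6^(1/3)*y/4)


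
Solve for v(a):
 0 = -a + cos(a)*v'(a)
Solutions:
 v(a) = C1 + Integral(a/cos(a), a)


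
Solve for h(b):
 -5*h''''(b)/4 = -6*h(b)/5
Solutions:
 h(b) = C1*exp(-24^(1/4)*sqrt(5)*b/5) + C2*exp(24^(1/4)*sqrt(5)*b/5) + C3*sin(24^(1/4)*sqrt(5)*b/5) + C4*cos(24^(1/4)*sqrt(5)*b/5)


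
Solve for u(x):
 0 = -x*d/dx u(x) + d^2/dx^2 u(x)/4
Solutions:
 u(x) = C1 + C2*erfi(sqrt(2)*x)


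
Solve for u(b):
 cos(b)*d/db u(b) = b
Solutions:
 u(b) = C1 + Integral(b/cos(b), b)


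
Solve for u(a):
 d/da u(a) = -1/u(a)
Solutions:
 u(a) = -sqrt(C1 - 2*a)
 u(a) = sqrt(C1 - 2*a)


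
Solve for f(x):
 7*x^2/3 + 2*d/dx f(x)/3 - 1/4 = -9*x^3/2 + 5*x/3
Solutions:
 f(x) = C1 - 27*x^4/16 - 7*x^3/6 + 5*x^2/4 + 3*x/8


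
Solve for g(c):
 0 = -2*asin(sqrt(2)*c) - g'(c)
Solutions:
 g(c) = C1 - 2*c*asin(sqrt(2)*c) - sqrt(2)*sqrt(1 - 2*c^2)


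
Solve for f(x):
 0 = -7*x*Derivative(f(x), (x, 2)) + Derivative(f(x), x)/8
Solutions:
 f(x) = C1 + C2*x^(57/56)


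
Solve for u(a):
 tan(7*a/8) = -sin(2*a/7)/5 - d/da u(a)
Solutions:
 u(a) = C1 + 8*log(cos(7*a/8))/7 + 7*cos(2*a/7)/10


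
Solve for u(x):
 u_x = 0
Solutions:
 u(x) = C1


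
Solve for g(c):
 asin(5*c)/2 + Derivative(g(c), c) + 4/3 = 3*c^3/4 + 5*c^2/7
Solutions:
 g(c) = C1 + 3*c^4/16 + 5*c^3/21 - c*asin(5*c)/2 - 4*c/3 - sqrt(1 - 25*c^2)/10


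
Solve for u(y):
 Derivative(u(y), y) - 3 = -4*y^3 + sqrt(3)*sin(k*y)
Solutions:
 u(y) = C1 - y^4 + 3*y - sqrt(3)*cos(k*y)/k


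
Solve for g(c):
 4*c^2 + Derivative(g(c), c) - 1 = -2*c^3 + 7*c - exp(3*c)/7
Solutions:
 g(c) = C1 - c^4/2 - 4*c^3/3 + 7*c^2/2 + c - exp(3*c)/21


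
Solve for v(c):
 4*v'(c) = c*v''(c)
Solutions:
 v(c) = C1 + C2*c^5


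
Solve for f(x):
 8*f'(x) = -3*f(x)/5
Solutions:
 f(x) = C1*exp(-3*x/40)


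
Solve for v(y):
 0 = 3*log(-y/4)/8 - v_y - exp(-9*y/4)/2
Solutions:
 v(y) = C1 + 3*y*log(-y)/8 + 3*y*(-2*log(2) - 1)/8 + 2*exp(-9*y/4)/9


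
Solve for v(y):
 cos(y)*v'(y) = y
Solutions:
 v(y) = C1 + Integral(y/cos(y), y)


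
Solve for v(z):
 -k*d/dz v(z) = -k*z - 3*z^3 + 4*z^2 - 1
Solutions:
 v(z) = C1 + z^2/2 + 3*z^4/(4*k) - 4*z^3/(3*k) + z/k


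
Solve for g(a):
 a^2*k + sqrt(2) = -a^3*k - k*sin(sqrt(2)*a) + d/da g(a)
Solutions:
 g(a) = C1 + a^4*k/4 + a^3*k/3 + sqrt(2)*a - sqrt(2)*k*cos(sqrt(2)*a)/2


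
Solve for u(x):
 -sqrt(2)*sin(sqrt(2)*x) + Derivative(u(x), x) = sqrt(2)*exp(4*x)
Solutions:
 u(x) = C1 + sqrt(2)*exp(4*x)/4 - cos(sqrt(2)*x)


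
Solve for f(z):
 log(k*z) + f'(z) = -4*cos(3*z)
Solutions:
 f(z) = C1 - z*log(k*z) + z - 4*sin(3*z)/3


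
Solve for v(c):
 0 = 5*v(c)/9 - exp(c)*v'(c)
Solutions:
 v(c) = C1*exp(-5*exp(-c)/9)


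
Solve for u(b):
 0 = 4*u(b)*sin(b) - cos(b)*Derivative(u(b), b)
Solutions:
 u(b) = C1/cos(b)^4


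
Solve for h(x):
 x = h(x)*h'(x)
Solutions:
 h(x) = -sqrt(C1 + x^2)
 h(x) = sqrt(C1 + x^2)


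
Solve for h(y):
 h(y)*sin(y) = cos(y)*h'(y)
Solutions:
 h(y) = C1/cos(y)


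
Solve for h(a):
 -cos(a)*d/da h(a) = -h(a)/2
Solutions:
 h(a) = C1*(sin(a) + 1)^(1/4)/(sin(a) - 1)^(1/4)


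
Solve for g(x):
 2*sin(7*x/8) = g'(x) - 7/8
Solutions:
 g(x) = C1 + 7*x/8 - 16*cos(7*x/8)/7


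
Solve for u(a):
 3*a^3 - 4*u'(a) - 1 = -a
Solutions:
 u(a) = C1 + 3*a^4/16 + a^2/8 - a/4


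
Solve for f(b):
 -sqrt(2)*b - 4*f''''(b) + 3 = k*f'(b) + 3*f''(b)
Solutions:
 f(b) = C1 + C2*exp(b*(-(k + sqrt(k^2 + 1))^(1/3) + (k + sqrt(k^2 + 1))^(-1/3))/2) + C3*exp(b*((k + sqrt(k^2 + 1))^(1/3)/4 - sqrt(3)*I*(k + sqrt(k^2 + 1))^(1/3)/4 + 1/((-1 + sqrt(3)*I)*(k + sqrt(k^2 + 1))^(1/3)))) + C4*exp(b*((k + sqrt(k^2 + 1))^(1/3)/4 + sqrt(3)*I*(k + sqrt(k^2 + 1))^(1/3)/4 - 1/((1 + sqrt(3)*I)*(k + sqrt(k^2 + 1))^(1/3)))) - sqrt(2)*b^2/(2*k) + 3*b/k + 3*sqrt(2)*b/k^2


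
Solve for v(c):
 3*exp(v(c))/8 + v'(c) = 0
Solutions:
 v(c) = log(1/(C1 + 3*c)) + 3*log(2)


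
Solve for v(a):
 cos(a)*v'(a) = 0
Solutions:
 v(a) = C1


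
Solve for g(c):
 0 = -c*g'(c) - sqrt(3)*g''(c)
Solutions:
 g(c) = C1 + C2*erf(sqrt(2)*3^(3/4)*c/6)


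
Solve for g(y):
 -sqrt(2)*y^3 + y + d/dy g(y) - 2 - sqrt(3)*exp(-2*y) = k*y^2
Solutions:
 g(y) = C1 + k*y^3/3 + sqrt(2)*y^4/4 - y^2/2 + 2*y - sqrt(3)*exp(-2*y)/2


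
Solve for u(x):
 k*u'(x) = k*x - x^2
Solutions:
 u(x) = C1 + x^2/2 - x^3/(3*k)


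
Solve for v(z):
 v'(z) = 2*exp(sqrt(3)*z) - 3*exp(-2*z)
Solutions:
 v(z) = C1 + 2*sqrt(3)*exp(sqrt(3)*z)/3 + 3*exp(-2*z)/2


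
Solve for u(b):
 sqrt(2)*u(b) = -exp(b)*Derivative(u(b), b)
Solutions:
 u(b) = C1*exp(sqrt(2)*exp(-b))


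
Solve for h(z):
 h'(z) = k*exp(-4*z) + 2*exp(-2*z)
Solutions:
 h(z) = C1 - k*exp(-4*z)/4 - exp(-2*z)


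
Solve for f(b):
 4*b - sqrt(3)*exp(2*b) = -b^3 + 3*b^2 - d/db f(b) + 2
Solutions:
 f(b) = C1 - b^4/4 + b^3 - 2*b^2 + 2*b + sqrt(3)*exp(2*b)/2


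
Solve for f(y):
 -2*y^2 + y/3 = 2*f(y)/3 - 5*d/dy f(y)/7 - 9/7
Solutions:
 f(y) = C1*exp(14*y/15) - 3*y^2 - 83*y/14 - 867/196


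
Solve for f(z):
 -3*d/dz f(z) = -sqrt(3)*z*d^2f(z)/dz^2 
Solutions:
 f(z) = C1 + C2*z^(1 + sqrt(3))


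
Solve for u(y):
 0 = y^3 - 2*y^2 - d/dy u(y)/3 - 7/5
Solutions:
 u(y) = C1 + 3*y^4/4 - 2*y^3 - 21*y/5


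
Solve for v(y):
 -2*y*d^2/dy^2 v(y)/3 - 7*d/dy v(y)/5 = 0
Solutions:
 v(y) = C1 + C2/y^(11/10)


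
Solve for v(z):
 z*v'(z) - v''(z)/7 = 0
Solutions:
 v(z) = C1 + C2*erfi(sqrt(14)*z/2)


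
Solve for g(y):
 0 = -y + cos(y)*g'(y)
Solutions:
 g(y) = C1 + Integral(y/cos(y), y)


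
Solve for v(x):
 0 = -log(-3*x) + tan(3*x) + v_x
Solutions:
 v(x) = C1 + x*log(-x) - x + x*log(3) + log(cos(3*x))/3


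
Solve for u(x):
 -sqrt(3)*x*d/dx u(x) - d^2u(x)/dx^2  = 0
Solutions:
 u(x) = C1 + C2*erf(sqrt(2)*3^(1/4)*x/2)


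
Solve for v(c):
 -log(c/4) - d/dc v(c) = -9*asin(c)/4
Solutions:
 v(c) = C1 - c*log(c) + 9*c*asin(c)/4 + c + 2*c*log(2) + 9*sqrt(1 - c^2)/4


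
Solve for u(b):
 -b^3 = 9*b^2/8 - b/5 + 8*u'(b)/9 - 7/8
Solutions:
 u(b) = C1 - 9*b^4/32 - 27*b^3/64 + 9*b^2/80 + 63*b/64


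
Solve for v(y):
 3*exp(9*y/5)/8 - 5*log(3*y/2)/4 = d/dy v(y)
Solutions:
 v(y) = C1 - 5*y*log(y)/4 + 5*y*(-log(3) + log(2) + 1)/4 + 5*exp(9*y/5)/24


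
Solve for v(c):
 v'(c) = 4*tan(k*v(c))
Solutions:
 v(c) = Piecewise((-asin(exp(C1*k + 4*c*k))/k + pi/k, Ne(k, 0)), (nan, True))
 v(c) = Piecewise((asin(exp(C1*k + 4*c*k))/k, Ne(k, 0)), (nan, True))


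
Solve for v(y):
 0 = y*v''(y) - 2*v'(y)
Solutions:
 v(y) = C1 + C2*y^3


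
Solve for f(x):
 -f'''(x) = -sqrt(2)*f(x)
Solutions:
 f(x) = C3*exp(2^(1/6)*x) + (C1*sin(2^(1/6)*sqrt(3)*x/2) + C2*cos(2^(1/6)*sqrt(3)*x/2))*exp(-2^(1/6)*x/2)


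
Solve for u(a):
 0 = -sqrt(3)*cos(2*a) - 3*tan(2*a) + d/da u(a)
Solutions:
 u(a) = C1 - 3*log(cos(2*a))/2 + sqrt(3)*sin(2*a)/2


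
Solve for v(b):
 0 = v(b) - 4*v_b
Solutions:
 v(b) = C1*exp(b/4)


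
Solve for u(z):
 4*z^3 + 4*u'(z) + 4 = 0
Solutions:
 u(z) = C1 - z^4/4 - z


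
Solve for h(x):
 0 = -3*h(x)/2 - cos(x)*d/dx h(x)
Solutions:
 h(x) = C1*(sin(x) - 1)^(3/4)/(sin(x) + 1)^(3/4)


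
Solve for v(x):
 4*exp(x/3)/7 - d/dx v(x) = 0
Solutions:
 v(x) = C1 + 12*exp(x/3)/7


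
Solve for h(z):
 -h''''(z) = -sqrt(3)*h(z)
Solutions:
 h(z) = C1*exp(-3^(1/8)*z) + C2*exp(3^(1/8)*z) + C3*sin(3^(1/8)*z) + C4*cos(3^(1/8)*z)


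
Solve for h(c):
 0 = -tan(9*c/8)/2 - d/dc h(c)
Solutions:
 h(c) = C1 + 4*log(cos(9*c/8))/9


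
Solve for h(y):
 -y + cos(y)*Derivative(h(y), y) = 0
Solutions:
 h(y) = C1 + Integral(y/cos(y), y)


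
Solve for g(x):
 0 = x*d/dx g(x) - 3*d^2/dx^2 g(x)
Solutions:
 g(x) = C1 + C2*erfi(sqrt(6)*x/6)


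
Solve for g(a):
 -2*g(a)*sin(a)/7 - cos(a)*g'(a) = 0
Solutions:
 g(a) = C1*cos(a)^(2/7)


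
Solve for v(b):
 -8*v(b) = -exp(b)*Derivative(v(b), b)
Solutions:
 v(b) = C1*exp(-8*exp(-b))


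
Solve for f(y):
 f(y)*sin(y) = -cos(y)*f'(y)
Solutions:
 f(y) = C1*cos(y)


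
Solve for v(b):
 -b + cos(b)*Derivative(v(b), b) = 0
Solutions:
 v(b) = C1 + Integral(b/cos(b), b)


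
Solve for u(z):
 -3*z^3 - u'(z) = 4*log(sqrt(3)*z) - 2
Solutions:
 u(z) = C1 - 3*z^4/4 - 4*z*log(z) - z*log(9) + 6*z


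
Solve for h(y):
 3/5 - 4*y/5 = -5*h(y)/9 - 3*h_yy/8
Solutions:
 h(y) = C1*sin(2*sqrt(30)*y/9) + C2*cos(2*sqrt(30)*y/9) + 36*y/25 - 27/25


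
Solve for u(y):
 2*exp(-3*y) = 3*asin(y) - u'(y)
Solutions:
 u(y) = C1 + 3*y*asin(y) + 3*sqrt(1 - y^2) + 2*exp(-3*y)/3


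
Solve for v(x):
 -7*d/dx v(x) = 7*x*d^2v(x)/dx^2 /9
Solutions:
 v(x) = C1 + C2/x^8


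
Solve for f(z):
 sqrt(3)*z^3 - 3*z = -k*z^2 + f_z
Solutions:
 f(z) = C1 + k*z^3/3 + sqrt(3)*z^4/4 - 3*z^2/2


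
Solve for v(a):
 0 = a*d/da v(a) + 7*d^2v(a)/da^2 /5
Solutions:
 v(a) = C1 + C2*erf(sqrt(70)*a/14)


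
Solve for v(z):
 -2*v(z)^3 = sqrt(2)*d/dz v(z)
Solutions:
 v(z) = -sqrt(2)*sqrt(-1/(C1 - sqrt(2)*z))/2
 v(z) = sqrt(2)*sqrt(-1/(C1 - sqrt(2)*z))/2


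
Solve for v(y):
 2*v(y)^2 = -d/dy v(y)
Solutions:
 v(y) = 1/(C1 + 2*y)


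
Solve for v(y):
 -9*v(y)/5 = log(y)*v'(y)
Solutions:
 v(y) = C1*exp(-9*li(y)/5)


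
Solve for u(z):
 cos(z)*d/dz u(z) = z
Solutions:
 u(z) = C1 + Integral(z/cos(z), z)


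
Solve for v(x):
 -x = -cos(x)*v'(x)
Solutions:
 v(x) = C1 + Integral(x/cos(x), x)


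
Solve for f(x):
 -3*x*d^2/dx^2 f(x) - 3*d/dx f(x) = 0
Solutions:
 f(x) = C1 + C2*log(x)


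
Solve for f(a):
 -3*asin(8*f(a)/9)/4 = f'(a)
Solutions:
 Integral(1/asin(8*_y/9), (_y, f(a))) = C1 - 3*a/4


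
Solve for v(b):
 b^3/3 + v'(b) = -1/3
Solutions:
 v(b) = C1 - b^4/12 - b/3


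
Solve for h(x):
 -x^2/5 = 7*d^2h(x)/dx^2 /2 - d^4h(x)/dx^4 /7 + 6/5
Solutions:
 h(x) = C1 + C2*x + C3*exp(-7*sqrt(2)*x/2) + C4*exp(7*sqrt(2)*x/2) - x^4/210 - 298*x^2/1715


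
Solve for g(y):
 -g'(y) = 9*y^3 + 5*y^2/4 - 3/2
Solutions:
 g(y) = C1 - 9*y^4/4 - 5*y^3/12 + 3*y/2


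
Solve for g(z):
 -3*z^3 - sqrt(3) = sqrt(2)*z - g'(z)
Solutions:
 g(z) = C1 + 3*z^4/4 + sqrt(2)*z^2/2 + sqrt(3)*z


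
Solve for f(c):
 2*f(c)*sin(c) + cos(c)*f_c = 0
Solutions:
 f(c) = C1*cos(c)^2


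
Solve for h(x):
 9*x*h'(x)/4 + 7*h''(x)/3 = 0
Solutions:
 h(x) = C1 + C2*erf(3*sqrt(42)*x/28)


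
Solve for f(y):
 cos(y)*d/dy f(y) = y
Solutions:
 f(y) = C1 + Integral(y/cos(y), y)


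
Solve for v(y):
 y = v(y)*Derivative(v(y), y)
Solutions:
 v(y) = -sqrt(C1 + y^2)
 v(y) = sqrt(C1 + y^2)


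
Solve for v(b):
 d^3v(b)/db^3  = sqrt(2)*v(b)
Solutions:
 v(b) = C3*exp(2^(1/6)*b) + (C1*sin(2^(1/6)*sqrt(3)*b/2) + C2*cos(2^(1/6)*sqrt(3)*b/2))*exp(-2^(1/6)*b/2)


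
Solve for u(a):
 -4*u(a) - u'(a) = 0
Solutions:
 u(a) = C1*exp(-4*a)


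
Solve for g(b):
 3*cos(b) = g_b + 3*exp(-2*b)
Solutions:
 g(b) = C1 + 3*sin(b) + 3*exp(-2*b)/2


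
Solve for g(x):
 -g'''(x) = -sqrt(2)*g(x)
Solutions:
 g(x) = C3*exp(2^(1/6)*x) + (C1*sin(2^(1/6)*sqrt(3)*x/2) + C2*cos(2^(1/6)*sqrt(3)*x/2))*exp(-2^(1/6)*x/2)


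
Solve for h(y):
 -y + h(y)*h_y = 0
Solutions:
 h(y) = -sqrt(C1 + y^2)
 h(y) = sqrt(C1 + y^2)


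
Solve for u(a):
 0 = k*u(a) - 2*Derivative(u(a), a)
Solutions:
 u(a) = C1*exp(a*k/2)


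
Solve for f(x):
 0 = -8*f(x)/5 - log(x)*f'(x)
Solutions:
 f(x) = C1*exp(-8*li(x)/5)


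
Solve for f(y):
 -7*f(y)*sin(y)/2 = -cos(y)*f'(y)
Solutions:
 f(y) = C1/cos(y)^(7/2)


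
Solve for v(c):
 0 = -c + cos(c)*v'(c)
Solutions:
 v(c) = C1 + Integral(c/cos(c), c)


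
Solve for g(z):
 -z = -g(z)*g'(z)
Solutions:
 g(z) = -sqrt(C1 + z^2)
 g(z) = sqrt(C1 + z^2)


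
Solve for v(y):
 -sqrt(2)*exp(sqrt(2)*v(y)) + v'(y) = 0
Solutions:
 v(y) = sqrt(2)*(2*log(-1/(C1 + sqrt(2)*y)) - log(2))/4


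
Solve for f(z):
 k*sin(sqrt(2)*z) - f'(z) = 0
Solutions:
 f(z) = C1 - sqrt(2)*k*cos(sqrt(2)*z)/2


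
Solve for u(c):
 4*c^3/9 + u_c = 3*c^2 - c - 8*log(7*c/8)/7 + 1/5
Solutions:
 u(c) = C1 - c^4/9 + c^3 - c^2/2 - 8*c*log(c)/7 - 8*c*log(7)/7 + 47*c/35 + 24*c*log(2)/7


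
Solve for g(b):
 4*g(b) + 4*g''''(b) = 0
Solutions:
 g(b) = (C1*sin(sqrt(2)*b/2) + C2*cos(sqrt(2)*b/2))*exp(-sqrt(2)*b/2) + (C3*sin(sqrt(2)*b/2) + C4*cos(sqrt(2)*b/2))*exp(sqrt(2)*b/2)


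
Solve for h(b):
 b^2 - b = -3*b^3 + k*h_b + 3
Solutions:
 h(b) = C1 + 3*b^4/(4*k) + b^3/(3*k) - b^2/(2*k) - 3*b/k


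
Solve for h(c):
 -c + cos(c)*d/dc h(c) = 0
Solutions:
 h(c) = C1 + Integral(c/cos(c), c)


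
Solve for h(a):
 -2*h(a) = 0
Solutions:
 h(a) = 0


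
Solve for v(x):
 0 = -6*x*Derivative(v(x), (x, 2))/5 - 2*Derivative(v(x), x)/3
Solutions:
 v(x) = C1 + C2*x^(4/9)


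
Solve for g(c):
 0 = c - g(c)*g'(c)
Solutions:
 g(c) = -sqrt(C1 + c^2)
 g(c) = sqrt(C1 + c^2)


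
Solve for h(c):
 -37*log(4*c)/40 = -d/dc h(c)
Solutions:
 h(c) = C1 + 37*c*log(c)/40 - 37*c/40 + 37*c*log(2)/20


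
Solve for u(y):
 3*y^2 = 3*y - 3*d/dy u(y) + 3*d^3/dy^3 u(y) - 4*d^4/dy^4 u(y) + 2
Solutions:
 u(y) = C1 + C2*exp(y*((4*sqrt(33) + 23)^(-1/3) + 2 + (4*sqrt(33) + 23)^(1/3))/8)*sin(sqrt(3)*y*(-(4*sqrt(33) + 23)^(1/3) + (4*sqrt(33) + 23)^(-1/3))/8) + C3*exp(y*((4*sqrt(33) + 23)^(-1/3) + 2 + (4*sqrt(33) + 23)^(1/3))/8)*cos(sqrt(3)*y*(-(4*sqrt(33) + 23)^(1/3) + (4*sqrt(33) + 23)^(-1/3))/8) + C4*exp(y*(-(4*sqrt(33) + 23)^(1/3) - 1/(4*sqrt(33) + 23)^(1/3) + 1)/4) - y^3/3 + y^2/2 - 4*y/3


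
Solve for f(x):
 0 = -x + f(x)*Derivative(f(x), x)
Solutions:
 f(x) = -sqrt(C1 + x^2)
 f(x) = sqrt(C1 + x^2)


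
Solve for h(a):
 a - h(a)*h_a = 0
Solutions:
 h(a) = -sqrt(C1 + a^2)
 h(a) = sqrt(C1 + a^2)


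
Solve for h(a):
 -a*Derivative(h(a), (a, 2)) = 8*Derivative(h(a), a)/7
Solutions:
 h(a) = C1 + C2/a^(1/7)


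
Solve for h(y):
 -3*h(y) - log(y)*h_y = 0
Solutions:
 h(y) = C1*exp(-3*li(y))


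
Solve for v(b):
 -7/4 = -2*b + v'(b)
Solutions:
 v(b) = C1 + b^2 - 7*b/4


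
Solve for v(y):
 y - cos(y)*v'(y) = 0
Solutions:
 v(y) = C1 + Integral(y/cos(y), y)


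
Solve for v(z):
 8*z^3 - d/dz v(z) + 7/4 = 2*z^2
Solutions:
 v(z) = C1 + 2*z^4 - 2*z^3/3 + 7*z/4


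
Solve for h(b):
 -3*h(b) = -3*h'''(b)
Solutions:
 h(b) = C3*exp(b) + (C1*sin(sqrt(3)*b/2) + C2*cos(sqrt(3)*b/2))*exp(-b/2)


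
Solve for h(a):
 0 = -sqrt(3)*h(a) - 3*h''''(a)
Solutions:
 h(a) = (C1*sin(sqrt(2)*3^(7/8)*a/6) + C2*cos(sqrt(2)*3^(7/8)*a/6))*exp(-sqrt(2)*3^(7/8)*a/6) + (C3*sin(sqrt(2)*3^(7/8)*a/6) + C4*cos(sqrt(2)*3^(7/8)*a/6))*exp(sqrt(2)*3^(7/8)*a/6)


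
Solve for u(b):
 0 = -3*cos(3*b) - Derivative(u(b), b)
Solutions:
 u(b) = C1 - sin(3*b)


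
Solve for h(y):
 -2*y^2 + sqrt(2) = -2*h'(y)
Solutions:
 h(y) = C1 + y^3/3 - sqrt(2)*y/2


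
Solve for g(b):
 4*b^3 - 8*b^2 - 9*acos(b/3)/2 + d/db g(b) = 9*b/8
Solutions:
 g(b) = C1 - b^4 + 8*b^3/3 + 9*b^2/16 + 9*b*acos(b/3)/2 - 9*sqrt(9 - b^2)/2


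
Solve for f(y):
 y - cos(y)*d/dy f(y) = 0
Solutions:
 f(y) = C1 + Integral(y/cos(y), y)


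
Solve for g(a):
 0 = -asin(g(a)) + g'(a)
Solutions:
 Integral(1/asin(_y), (_y, g(a))) = C1 + a


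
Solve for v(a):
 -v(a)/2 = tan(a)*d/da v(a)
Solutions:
 v(a) = C1/sqrt(sin(a))


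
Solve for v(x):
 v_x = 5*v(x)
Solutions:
 v(x) = C1*exp(5*x)


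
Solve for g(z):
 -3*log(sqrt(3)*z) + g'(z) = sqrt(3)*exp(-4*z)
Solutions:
 g(z) = C1 + 3*z*log(z) + z*(-3 + 3*log(3)/2) - sqrt(3)*exp(-4*z)/4


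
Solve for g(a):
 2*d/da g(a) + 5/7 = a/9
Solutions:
 g(a) = C1 + a^2/36 - 5*a/14


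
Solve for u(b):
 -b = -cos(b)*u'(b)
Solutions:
 u(b) = C1 + Integral(b/cos(b), b)


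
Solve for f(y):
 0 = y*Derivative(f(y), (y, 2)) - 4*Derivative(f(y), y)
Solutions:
 f(y) = C1 + C2*y^5


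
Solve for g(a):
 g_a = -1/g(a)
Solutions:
 g(a) = -sqrt(C1 - 2*a)
 g(a) = sqrt(C1 - 2*a)


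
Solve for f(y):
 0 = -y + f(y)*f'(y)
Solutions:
 f(y) = -sqrt(C1 + y^2)
 f(y) = sqrt(C1 + y^2)


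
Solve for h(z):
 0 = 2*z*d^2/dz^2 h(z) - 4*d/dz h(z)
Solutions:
 h(z) = C1 + C2*z^3


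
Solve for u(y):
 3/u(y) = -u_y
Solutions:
 u(y) = -sqrt(C1 - 6*y)
 u(y) = sqrt(C1 - 6*y)


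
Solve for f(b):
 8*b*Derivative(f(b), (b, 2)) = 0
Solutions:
 f(b) = C1 + C2*b


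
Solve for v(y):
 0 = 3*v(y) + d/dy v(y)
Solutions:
 v(y) = C1*exp(-3*y)


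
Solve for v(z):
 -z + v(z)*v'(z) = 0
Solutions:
 v(z) = -sqrt(C1 + z^2)
 v(z) = sqrt(C1 + z^2)


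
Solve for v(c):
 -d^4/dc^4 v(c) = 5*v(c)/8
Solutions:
 v(c) = (C1*sin(2^(3/4)*5^(1/4)*c/4) + C2*cos(2^(3/4)*5^(1/4)*c/4))*exp(-2^(3/4)*5^(1/4)*c/4) + (C3*sin(2^(3/4)*5^(1/4)*c/4) + C4*cos(2^(3/4)*5^(1/4)*c/4))*exp(2^(3/4)*5^(1/4)*c/4)


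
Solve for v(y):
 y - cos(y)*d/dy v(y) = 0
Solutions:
 v(y) = C1 + Integral(y/cos(y), y)


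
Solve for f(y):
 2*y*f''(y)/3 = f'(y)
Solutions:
 f(y) = C1 + C2*y^(5/2)


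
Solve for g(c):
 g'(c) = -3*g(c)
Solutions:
 g(c) = C1*exp(-3*c)


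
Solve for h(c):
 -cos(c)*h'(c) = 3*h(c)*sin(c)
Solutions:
 h(c) = C1*cos(c)^3


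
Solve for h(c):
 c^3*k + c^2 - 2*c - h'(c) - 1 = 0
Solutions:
 h(c) = C1 + c^4*k/4 + c^3/3 - c^2 - c


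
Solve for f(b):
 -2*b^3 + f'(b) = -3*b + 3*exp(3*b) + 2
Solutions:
 f(b) = C1 + b^4/2 - 3*b^2/2 + 2*b + exp(3*b)


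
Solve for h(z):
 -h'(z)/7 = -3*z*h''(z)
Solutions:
 h(z) = C1 + C2*z^(22/21)


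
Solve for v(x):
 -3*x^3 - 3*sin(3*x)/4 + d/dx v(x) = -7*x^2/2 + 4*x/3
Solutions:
 v(x) = C1 + 3*x^4/4 - 7*x^3/6 + 2*x^2/3 - cos(3*x)/4


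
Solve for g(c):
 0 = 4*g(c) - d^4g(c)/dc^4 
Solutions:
 g(c) = C1*exp(-sqrt(2)*c) + C2*exp(sqrt(2)*c) + C3*sin(sqrt(2)*c) + C4*cos(sqrt(2)*c)


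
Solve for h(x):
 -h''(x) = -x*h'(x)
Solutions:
 h(x) = C1 + C2*erfi(sqrt(2)*x/2)


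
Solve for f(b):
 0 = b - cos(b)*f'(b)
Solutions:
 f(b) = C1 + Integral(b/cos(b), b)


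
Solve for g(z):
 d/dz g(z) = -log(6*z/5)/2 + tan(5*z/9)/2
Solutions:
 g(z) = C1 - z*log(z)/2 - z*log(6) + z/2 + z*log(30)/2 - 9*log(cos(5*z/9))/10


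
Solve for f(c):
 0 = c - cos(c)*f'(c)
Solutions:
 f(c) = C1 + Integral(c/cos(c), c)


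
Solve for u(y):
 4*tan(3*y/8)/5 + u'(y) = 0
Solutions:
 u(y) = C1 + 32*log(cos(3*y/8))/15


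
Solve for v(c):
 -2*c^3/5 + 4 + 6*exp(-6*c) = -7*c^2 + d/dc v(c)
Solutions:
 v(c) = C1 - c^4/10 + 7*c^3/3 + 4*c - exp(-6*c)


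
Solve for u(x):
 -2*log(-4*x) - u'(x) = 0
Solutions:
 u(x) = C1 - 2*x*log(-x) + 2*x*(1 - 2*log(2))


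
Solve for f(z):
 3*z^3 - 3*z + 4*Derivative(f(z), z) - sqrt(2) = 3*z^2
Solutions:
 f(z) = C1 - 3*z^4/16 + z^3/4 + 3*z^2/8 + sqrt(2)*z/4


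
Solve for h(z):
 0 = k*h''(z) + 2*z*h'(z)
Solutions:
 h(z) = C1 + C2*sqrt(k)*erf(z*sqrt(1/k))


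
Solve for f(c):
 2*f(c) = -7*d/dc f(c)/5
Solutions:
 f(c) = C1*exp(-10*c/7)


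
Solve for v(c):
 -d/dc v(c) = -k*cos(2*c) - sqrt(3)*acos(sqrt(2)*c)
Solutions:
 v(c) = C1 + k*sin(2*c)/2 + sqrt(3)*(c*acos(sqrt(2)*c) - sqrt(2)*sqrt(1 - 2*c^2)/2)


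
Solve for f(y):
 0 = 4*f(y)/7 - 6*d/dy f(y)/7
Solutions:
 f(y) = C1*exp(2*y/3)


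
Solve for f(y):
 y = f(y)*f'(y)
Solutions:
 f(y) = -sqrt(C1 + y^2)
 f(y) = sqrt(C1 + y^2)


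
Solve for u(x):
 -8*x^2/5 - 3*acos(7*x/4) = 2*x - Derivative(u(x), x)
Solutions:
 u(x) = C1 + 8*x^3/15 + x^2 + 3*x*acos(7*x/4) - 3*sqrt(16 - 49*x^2)/7


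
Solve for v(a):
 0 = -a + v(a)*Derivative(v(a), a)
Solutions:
 v(a) = -sqrt(C1 + a^2)
 v(a) = sqrt(C1 + a^2)


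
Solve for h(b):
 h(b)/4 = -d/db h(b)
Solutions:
 h(b) = C1*exp(-b/4)


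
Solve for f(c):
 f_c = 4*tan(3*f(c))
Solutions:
 f(c) = -asin(C1*exp(12*c))/3 + pi/3
 f(c) = asin(C1*exp(12*c))/3


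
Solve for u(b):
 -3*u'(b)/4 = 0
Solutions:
 u(b) = C1


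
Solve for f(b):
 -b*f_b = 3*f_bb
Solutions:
 f(b) = C1 + C2*erf(sqrt(6)*b/6)


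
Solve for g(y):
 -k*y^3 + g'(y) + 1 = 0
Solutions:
 g(y) = C1 + k*y^4/4 - y


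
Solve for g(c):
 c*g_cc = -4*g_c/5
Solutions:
 g(c) = C1 + C2*c^(1/5)


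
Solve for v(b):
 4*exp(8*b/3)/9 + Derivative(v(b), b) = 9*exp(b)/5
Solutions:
 v(b) = C1 - exp(8*b/3)/6 + 9*exp(b)/5


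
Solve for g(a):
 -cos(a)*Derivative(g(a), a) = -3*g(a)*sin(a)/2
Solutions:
 g(a) = C1/cos(a)^(3/2)


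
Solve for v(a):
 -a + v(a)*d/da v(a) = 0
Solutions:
 v(a) = -sqrt(C1 + a^2)
 v(a) = sqrt(C1 + a^2)


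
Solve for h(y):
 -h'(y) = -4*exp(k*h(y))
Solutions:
 h(y) = Piecewise((log(-1/(C1*k + 4*k*y))/k, Ne(k, 0)), (nan, True))
 h(y) = Piecewise((C1 + 4*y, Eq(k, 0)), (nan, True))


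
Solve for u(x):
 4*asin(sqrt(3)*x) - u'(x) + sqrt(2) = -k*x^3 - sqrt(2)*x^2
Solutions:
 u(x) = C1 + k*x^4/4 + sqrt(2)*x^3/3 + 4*x*asin(sqrt(3)*x) + sqrt(2)*x + 4*sqrt(3)*sqrt(1 - 3*x^2)/3


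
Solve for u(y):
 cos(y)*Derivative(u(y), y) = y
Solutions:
 u(y) = C1 + Integral(y/cos(y), y)


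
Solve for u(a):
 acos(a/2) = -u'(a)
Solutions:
 u(a) = C1 - a*acos(a/2) + sqrt(4 - a^2)


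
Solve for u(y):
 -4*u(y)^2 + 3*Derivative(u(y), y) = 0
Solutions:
 u(y) = -3/(C1 + 4*y)


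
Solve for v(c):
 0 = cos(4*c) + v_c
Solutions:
 v(c) = C1 - sin(4*c)/4


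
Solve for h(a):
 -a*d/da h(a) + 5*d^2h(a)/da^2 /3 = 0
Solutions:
 h(a) = C1 + C2*erfi(sqrt(30)*a/10)


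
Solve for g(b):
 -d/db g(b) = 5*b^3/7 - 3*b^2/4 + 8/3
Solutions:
 g(b) = C1 - 5*b^4/28 + b^3/4 - 8*b/3


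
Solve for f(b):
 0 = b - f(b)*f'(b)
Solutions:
 f(b) = -sqrt(C1 + b^2)
 f(b) = sqrt(C1 + b^2)


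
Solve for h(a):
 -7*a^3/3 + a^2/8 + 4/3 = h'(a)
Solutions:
 h(a) = C1 - 7*a^4/12 + a^3/24 + 4*a/3


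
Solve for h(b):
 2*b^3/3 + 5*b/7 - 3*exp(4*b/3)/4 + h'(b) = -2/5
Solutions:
 h(b) = C1 - b^4/6 - 5*b^2/14 - 2*b/5 + 9*exp(4*b/3)/16


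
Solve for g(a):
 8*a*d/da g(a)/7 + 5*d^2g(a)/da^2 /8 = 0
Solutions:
 g(a) = C1 + C2*erf(4*sqrt(70)*a/35)


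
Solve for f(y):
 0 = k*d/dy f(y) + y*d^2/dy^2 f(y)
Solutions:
 f(y) = C1 + y^(1 - re(k))*(C2*sin(log(y)*Abs(im(k))) + C3*cos(log(y)*im(k)))


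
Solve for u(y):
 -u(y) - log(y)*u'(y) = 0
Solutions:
 u(y) = C1*exp(-li(y))


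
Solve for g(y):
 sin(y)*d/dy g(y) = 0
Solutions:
 g(y) = C1


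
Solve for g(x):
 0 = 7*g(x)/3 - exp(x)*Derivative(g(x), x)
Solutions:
 g(x) = C1*exp(-7*exp(-x)/3)


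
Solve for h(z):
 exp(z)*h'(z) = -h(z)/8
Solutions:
 h(z) = C1*exp(exp(-z)/8)


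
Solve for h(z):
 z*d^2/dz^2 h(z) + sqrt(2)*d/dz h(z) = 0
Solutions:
 h(z) = C1 + C2*z^(1 - sqrt(2))


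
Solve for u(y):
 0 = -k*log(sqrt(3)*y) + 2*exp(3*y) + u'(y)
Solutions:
 u(y) = C1 + k*y*log(y) + k*y*(-1 + log(3)/2) - 2*exp(3*y)/3


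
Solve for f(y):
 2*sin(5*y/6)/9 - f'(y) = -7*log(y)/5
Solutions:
 f(y) = C1 + 7*y*log(y)/5 - 7*y/5 - 4*cos(5*y/6)/15


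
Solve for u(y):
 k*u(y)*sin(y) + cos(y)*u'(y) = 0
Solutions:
 u(y) = C1*exp(k*log(cos(y)))


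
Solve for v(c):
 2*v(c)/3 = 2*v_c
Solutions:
 v(c) = C1*exp(c/3)


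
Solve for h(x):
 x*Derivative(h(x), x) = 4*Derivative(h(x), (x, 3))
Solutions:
 h(x) = C1 + Integral(C2*airyai(2^(1/3)*x/2) + C3*airybi(2^(1/3)*x/2), x)


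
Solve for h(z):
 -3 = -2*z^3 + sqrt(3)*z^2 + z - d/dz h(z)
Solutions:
 h(z) = C1 - z^4/2 + sqrt(3)*z^3/3 + z^2/2 + 3*z


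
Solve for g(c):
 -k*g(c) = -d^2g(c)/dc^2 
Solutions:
 g(c) = C1*exp(-c*sqrt(k)) + C2*exp(c*sqrt(k))


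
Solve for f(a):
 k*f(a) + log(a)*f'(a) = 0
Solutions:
 f(a) = C1*exp(-k*li(a))


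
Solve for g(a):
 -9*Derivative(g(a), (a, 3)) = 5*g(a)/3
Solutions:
 g(a) = C3*exp(-5^(1/3)*a/3) + (C1*sin(sqrt(3)*5^(1/3)*a/6) + C2*cos(sqrt(3)*5^(1/3)*a/6))*exp(5^(1/3)*a/6)


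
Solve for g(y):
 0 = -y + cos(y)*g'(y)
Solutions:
 g(y) = C1 + Integral(y/cos(y), y)


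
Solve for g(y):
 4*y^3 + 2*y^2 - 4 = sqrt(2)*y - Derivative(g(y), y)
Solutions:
 g(y) = C1 - y^4 - 2*y^3/3 + sqrt(2)*y^2/2 + 4*y


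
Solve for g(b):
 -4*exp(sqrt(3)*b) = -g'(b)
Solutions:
 g(b) = C1 + 4*sqrt(3)*exp(sqrt(3)*b)/3


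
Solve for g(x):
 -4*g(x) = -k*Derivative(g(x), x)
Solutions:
 g(x) = C1*exp(4*x/k)


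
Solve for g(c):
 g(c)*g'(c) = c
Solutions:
 g(c) = -sqrt(C1 + c^2)
 g(c) = sqrt(C1 + c^2)


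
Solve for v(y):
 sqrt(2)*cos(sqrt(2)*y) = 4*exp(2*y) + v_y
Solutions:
 v(y) = C1 - 2*exp(2*y) + sin(sqrt(2)*y)


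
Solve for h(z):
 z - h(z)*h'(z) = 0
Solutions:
 h(z) = -sqrt(C1 + z^2)
 h(z) = sqrt(C1 + z^2)


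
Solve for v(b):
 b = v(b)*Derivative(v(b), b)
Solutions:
 v(b) = -sqrt(C1 + b^2)
 v(b) = sqrt(C1 + b^2)


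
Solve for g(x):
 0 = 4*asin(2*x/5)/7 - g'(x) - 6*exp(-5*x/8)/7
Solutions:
 g(x) = C1 + 4*x*asin(2*x/5)/7 + 2*sqrt(25 - 4*x^2)/7 + 48*exp(-5*x/8)/35


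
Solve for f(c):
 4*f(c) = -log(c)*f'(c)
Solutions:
 f(c) = C1*exp(-4*li(c))


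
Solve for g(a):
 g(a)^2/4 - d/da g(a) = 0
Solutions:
 g(a) = -4/(C1 + a)


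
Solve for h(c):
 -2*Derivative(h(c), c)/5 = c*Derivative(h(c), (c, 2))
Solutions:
 h(c) = C1 + C2*c^(3/5)


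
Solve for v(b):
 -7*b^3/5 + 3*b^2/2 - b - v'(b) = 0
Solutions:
 v(b) = C1 - 7*b^4/20 + b^3/2 - b^2/2


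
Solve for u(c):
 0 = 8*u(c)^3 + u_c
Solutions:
 u(c) = -sqrt(2)*sqrt(-1/(C1 - 8*c))/2
 u(c) = sqrt(2)*sqrt(-1/(C1 - 8*c))/2


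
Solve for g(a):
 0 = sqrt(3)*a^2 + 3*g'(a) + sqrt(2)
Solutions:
 g(a) = C1 - sqrt(3)*a^3/9 - sqrt(2)*a/3


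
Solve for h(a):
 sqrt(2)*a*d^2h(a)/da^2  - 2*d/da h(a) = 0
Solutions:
 h(a) = C1 + C2*a^(1 + sqrt(2))


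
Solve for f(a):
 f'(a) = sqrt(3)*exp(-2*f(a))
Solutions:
 f(a) = log(-sqrt(C1 + 2*sqrt(3)*a))
 f(a) = log(C1 + 2*sqrt(3)*a)/2


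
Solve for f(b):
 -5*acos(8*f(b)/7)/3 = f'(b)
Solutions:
 Integral(1/acos(8*_y/7), (_y, f(b))) = C1 - 5*b/3


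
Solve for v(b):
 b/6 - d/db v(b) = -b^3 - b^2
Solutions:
 v(b) = C1 + b^4/4 + b^3/3 + b^2/12


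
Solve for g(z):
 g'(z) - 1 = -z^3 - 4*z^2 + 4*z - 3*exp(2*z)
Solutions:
 g(z) = C1 - z^4/4 - 4*z^3/3 + 2*z^2 + z - 3*exp(2*z)/2


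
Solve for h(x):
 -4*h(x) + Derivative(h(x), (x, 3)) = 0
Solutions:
 h(x) = C3*exp(2^(2/3)*x) + (C1*sin(2^(2/3)*sqrt(3)*x/2) + C2*cos(2^(2/3)*sqrt(3)*x/2))*exp(-2^(2/3)*x/2)


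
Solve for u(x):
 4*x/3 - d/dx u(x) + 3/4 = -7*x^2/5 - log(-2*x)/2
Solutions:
 u(x) = C1 + 7*x^3/15 + 2*x^2/3 + x*log(-x)/2 + x*(1 + 2*log(2))/4


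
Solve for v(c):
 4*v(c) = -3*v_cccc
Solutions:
 v(c) = (C1*sin(3^(3/4)*c/3) + C2*cos(3^(3/4)*c/3))*exp(-3^(3/4)*c/3) + (C3*sin(3^(3/4)*c/3) + C4*cos(3^(3/4)*c/3))*exp(3^(3/4)*c/3)


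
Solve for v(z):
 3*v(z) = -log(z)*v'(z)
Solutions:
 v(z) = C1*exp(-3*li(z))


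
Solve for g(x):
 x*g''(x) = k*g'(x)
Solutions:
 g(x) = C1 + x^(re(k) + 1)*(C2*sin(log(x)*Abs(im(k))) + C3*cos(log(x)*im(k)))


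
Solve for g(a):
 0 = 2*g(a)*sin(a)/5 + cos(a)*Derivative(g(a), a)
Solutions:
 g(a) = C1*cos(a)^(2/5)


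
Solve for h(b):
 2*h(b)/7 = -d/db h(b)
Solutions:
 h(b) = C1*exp(-2*b/7)


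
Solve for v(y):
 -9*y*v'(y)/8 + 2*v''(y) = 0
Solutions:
 v(y) = C1 + C2*erfi(3*sqrt(2)*y/8)


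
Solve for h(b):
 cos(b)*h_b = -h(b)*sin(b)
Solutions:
 h(b) = C1*cos(b)


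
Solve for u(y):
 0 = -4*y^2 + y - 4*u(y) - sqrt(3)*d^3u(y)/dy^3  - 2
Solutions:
 u(y) = C3*exp(-2^(2/3)*3^(5/6)*y/3) - y^2 + y/4 + (C1*sin(2^(2/3)*3^(1/3)*y/2) + C2*cos(2^(2/3)*3^(1/3)*y/2))*exp(2^(2/3)*3^(5/6)*y/6) - 1/2


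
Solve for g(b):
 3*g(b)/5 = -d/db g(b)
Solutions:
 g(b) = C1*exp(-3*b/5)


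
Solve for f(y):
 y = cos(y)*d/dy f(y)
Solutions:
 f(y) = C1 + Integral(y/cos(y), y)


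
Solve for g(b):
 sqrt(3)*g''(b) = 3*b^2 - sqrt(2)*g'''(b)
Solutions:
 g(b) = C1 + C2*b + C3*exp(-sqrt(6)*b/2) + sqrt(3)*b^4/12 - sqrt(2)*b^3/3 + 2*sqrt(3)*b^2/3


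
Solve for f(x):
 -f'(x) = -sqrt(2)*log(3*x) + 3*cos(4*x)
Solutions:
 f(x) = C1 + sqrt(2)*x*(log(x) - 1) + sqrt(2)*x*log(3) - 3*sin(4*x)/4


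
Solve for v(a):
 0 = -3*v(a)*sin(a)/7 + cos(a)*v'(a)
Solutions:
 v(a) = C1/cos(a)^(3/7)


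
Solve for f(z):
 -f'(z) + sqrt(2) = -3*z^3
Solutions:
 f(z) = C1 + 3*z^4/4 + sqrt(2)*z


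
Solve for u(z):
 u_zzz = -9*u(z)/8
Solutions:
 u(z) = C3*exp(-3^(2/3)*z/2) + (C1*sin(3*3^(1/6)*z/4) + C2*cos(3*3^(1/6)*z/4))*exp(3^(2/3)*z/4)


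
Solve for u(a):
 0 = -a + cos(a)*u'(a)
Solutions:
 u(a) = C1 + Integral(a/cos(a), a)


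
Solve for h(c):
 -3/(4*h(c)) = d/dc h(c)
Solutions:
 h(c) = -sqrt(C1 - 6*c)/2
 h(c) = sqrt(C1 - 6*c)/2


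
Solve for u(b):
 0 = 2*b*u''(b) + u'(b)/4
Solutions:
 u(b) = C1 + C2*b^(7/8)


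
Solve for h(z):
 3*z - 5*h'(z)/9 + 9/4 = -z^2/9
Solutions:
 h(z) = C1 + z^3/15 + 27*z^2/10 + 81*z/20


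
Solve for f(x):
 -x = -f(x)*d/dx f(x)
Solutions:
 f(x) = -sqrt(C1 + x^2)
 f(x) = sqrt(C1 + x^2)


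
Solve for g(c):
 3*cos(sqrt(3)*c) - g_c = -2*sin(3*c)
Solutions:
 g(c) = C1 + sqrt(3)*sin(sqrt(3)*c) - 2*cos(3*c)/3


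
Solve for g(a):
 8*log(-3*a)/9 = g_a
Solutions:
 g(a) = C1 + 8*a*log(-a)/9 + 8*a*(-1 + log(3))/9


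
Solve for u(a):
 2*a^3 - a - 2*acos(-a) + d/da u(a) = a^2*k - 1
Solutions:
 u(a) = C1 - a^4/2 + a^3*k/3 + a^2/2 + 2*a*acos(-a) - a + 2*sqrt(1 - a^2)


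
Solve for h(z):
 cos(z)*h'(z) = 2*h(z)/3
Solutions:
 h(z) = C1*(sin(z) + 1)^(1/3)/(sin(z) - 1)^(1/3)


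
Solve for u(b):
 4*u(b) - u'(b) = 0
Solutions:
 u(b) = C1*exp(4*b)


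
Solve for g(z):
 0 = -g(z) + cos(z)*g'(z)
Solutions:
 g(z) = C1*sqrt(sin(z) + 1)/sqrt(sin(z) - 1)


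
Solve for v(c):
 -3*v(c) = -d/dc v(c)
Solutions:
 v(c) = C1*exp(3*c)


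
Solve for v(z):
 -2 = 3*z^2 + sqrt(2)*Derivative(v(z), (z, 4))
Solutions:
 v(z) = C1 + C2*z + C3*z^2 + C4*z^3 - sqrt(2)*z^6/240 - sqrt(2)*z^4/24


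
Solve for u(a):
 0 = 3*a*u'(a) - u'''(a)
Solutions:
 u(a) = C1 + Integral(C2*airyai(3^(1/3)*a) + C3*airybi(3^(1/3)*a), a)


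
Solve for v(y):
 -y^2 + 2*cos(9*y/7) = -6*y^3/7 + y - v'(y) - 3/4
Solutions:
 v(y) = C1 - 3*y^4/14 + y^3/3 + y^2/2 - 3*y/4 - 14*sin(9*y/7)/9


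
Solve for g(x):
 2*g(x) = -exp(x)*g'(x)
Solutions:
 g(x) = C1*exp(2*exp(-x))


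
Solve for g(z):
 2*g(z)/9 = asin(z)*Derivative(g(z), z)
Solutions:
 g(z) = C1*exp(2*Integral(1/asin(z), z)/9)


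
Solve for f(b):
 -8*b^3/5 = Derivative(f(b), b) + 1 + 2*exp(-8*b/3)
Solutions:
 f(b) = C1 - 2*b^4/5 - b + 3*exp(-8*b/3)/4


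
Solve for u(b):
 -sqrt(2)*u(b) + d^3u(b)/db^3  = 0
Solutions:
 u(b) = C3*exp(2^(1/6)*b) + (C1*sin(2^(1/6)*sqrt(3)*b/2) + C2*cos(2^(1/6)*sqrt(3)*b/2))*exp(-2^(1/6)*b/2)


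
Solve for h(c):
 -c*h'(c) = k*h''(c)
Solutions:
 h(c) = C1 + C2*sqrt(k)*erf(sqrt(2)*c*sqrt(1/k)/2)


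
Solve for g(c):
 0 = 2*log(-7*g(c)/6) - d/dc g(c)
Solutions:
 -Integral(1/(log(-_y) - log(6) + log(7)), (_y, g(c)))/2 = C1 - c


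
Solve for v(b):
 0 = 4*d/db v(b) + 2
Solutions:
 v(b) = C1 - b/2


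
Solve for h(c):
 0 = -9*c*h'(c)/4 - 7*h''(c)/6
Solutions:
 h(c) = C1 + C2*erf(3*sqrt(21)*c/14)


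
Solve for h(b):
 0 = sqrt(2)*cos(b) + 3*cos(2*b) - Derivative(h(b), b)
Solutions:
 h(b) = C1 + sqrt(2)*sin(b) + 3*sin(2*b)/2


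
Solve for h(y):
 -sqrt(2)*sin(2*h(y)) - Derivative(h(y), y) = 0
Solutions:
 h(y) = pi - acos((-C1 - exp(4*sqrt(2)*y))/(C1 - exp(4*sqrt(2)*y)))/2
 h(y) = acos((-C1 - exp(4*sqrt(2)*y))/(C1 - exp(4*sqrt(2)*y)))/2


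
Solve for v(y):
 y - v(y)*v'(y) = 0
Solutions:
 v(y) = -sqrt(C1 + y^2)
 v(y) = sqrt(C1 + y^2)


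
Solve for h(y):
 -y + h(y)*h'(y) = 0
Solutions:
 h(y) = -sqrt(C1 + y^2)
 h(y) = sqrt(C1 + y^2)


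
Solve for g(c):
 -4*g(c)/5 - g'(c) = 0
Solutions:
 g(c) = C1*exp(-4*c/5)


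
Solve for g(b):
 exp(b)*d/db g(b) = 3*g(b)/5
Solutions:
 g(b) = C1*exp(-3*exp(-b)/5)


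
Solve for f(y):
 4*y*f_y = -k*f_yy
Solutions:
 f(y) = C1 + C2*sqrt(k)*erf(sqrt(2)*y*sqrt(1/k))


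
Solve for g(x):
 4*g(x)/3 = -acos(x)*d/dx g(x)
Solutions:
 g(x) = C1*exp(-4*Integral(1/acos(x), x)/3)


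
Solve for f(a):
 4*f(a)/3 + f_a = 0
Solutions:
 f(a) = C1*exp(-4*a/3)


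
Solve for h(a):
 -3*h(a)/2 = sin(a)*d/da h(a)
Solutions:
 h(a) = C1*(cos(a) + 1)^(3/4)/(cos(a) - 1)^(3/4)


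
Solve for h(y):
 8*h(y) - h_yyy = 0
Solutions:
 h(y) = C3*exp(2*y) + (C1*sin(sqrt(3)*y) + C2*cos(sqrt(3)*y))*exp(-y)


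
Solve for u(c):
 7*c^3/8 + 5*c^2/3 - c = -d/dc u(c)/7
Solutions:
 u(c) = C1 - 49*c^4/32 - 35*c^3/9 + 7*c^2/2


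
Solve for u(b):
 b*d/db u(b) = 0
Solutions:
 u(b) = C1


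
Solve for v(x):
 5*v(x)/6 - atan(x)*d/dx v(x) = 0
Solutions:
 v(x) = C1*exp(5*Integral(1/atan(x), x)/6)


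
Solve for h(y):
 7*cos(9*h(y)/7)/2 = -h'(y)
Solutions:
 7*y/2 - 7*log(sin(9*h(y)/7) - 1)/18 + 7*log(sin(9*h(y)/7) + 1)/18 = C1


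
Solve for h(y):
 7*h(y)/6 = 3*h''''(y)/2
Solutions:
 h(y) = C1*exp(-sqrt(3)*7^(1/4)*y/3) + C2*exp(sqrt(3)*7^(1/4)*y/3) + C3*sin(sqrt(3)*7^(1/4)*y/3) + C4*cos(sqrt(3)*7^(1/4)*y/3)


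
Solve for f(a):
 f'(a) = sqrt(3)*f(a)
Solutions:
 f(a) = C1*exp(sqrt(3)*a)


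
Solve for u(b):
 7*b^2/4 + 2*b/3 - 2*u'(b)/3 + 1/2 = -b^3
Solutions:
 u(b) = C1 + 3*b^4/8 + 7*b^3/8 + b^2/2 + 3*b/4


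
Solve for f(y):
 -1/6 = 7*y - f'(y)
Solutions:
 f(y) = C1 + 7*y^2/2 + y/6


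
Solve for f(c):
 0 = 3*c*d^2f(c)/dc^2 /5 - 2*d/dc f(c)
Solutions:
 f(c) = C1 + C2*c^(13/3)


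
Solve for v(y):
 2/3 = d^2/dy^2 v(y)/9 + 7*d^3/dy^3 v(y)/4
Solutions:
 v(y) = C1 + C2*y + C3*exp(-4*y/63) + 3*y^2


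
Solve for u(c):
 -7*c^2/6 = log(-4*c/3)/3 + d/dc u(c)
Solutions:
 u(c) = C1 - 7*c^3/18 - c*log(-c)/3 + c*(-log(2) + 1/3 + log(6)/3)


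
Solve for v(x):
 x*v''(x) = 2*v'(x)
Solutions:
 v(x) = C1 + C2*x^3


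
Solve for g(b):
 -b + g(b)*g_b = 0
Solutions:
 g(b) = -sqrt(C1 + b^2)
 g(b) = sqrt(C1 + b^2)


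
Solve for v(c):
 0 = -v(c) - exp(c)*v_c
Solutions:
 v(c) = C1*exp(exp(-c))


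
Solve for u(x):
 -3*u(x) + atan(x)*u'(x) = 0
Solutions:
 u(x) = C1*exp(3*Integral(1/atan(x), x))
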